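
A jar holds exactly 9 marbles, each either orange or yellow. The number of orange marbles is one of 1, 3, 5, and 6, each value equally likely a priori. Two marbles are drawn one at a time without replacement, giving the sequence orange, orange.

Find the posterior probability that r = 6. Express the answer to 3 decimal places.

0.536

The likelihood of the observed sequence under each hypothesis: P(data | r = 1) = (1/9)(0/8) = 0; P(data | r = 3) = (3/9)(2/8) = 1/12; P(data | r = 5) = (5/9)(4/8) = 5/18; P(data | r = 6) = (6/9)(5/8) = 5/12.
Weighting by the prior gives 1/4 · 0 = 0, 1/4 · 1/12 = 1/48, 1/4 · 5/18 = 5/72, 1/4 · 5/12 = 5/48; with total 7/36.
Therefore the posterior P(r = 6 | data) = (5/48) / (7/36) = 15/28.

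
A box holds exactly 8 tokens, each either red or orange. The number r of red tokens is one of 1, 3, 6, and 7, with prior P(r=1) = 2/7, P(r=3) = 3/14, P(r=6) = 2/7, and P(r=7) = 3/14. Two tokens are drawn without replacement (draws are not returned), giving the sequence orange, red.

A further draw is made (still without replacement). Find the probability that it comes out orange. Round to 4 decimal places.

For each hypothesis, P(data | H) works out to: P(data | r = 1) = (7/8)(1/7) = 1/8; P(data | r = 3) = (5/8)(3/7) = 15/56; P(data | r = 6) = (2/8)(6/7) = 3/14; P(data | r = 7) = (1/8)(7/7) = 1/8.
The prior-weighted likelihoods are 2/7 · 1/8 = 1/28, 3/14 · 15/56 = 45/784, 2/7 · 3/14 = 3/49, 3/14 · 1/8 = 3/112; these sum to 71/392.
The posterior is then P(r = 1 | data) = 14/71, P(r = 3 | data) = 45/142, P(r = 6 | data) = 24/71, P(r = 7 | data) = 21/142.
The predictive probability is P(orange next | data) = (1)(14/71) + (2/3)(45/142) + (1/6)(24/71) + (0)(21/142) = 33/71.

0.4648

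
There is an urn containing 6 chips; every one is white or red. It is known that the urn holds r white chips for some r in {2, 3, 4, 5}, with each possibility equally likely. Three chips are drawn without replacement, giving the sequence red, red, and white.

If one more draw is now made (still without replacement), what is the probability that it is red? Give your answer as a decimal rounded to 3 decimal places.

0.440

For each hypothesis, P(data | H) works out to: P(data | r = 2) = (4/6)(3/5)(2/4) = 1/5; P(data | r = 3) = (3/6)(2/5)(3/4) = 3/20; P(data | r = 4) = (2/6)(1/5)(4/4) = 1/15; P(data | r = 5) = (1/6)(0/5) = 0.
Weighting by the prior gives 1/4 · 1/5 = 1/20, 1/4 · 3/20 = 3/80, 1/4 · 1/15 = 1/60, 1/4 · 0 = 0; these sum to 5/48.
Dividing through by the total gives posterior P(r = 2 | data) = 12/25, P(r = 3 | data) = 9/25, P(r = 4 | data) = 4/25, P(r = 5 | data) = 0.
So P(red next | data) = Σ P(red next | H) P(H | data) = (2/3)(12/25) + (1/3)(9/25) + (0)(4/25) = 11/25.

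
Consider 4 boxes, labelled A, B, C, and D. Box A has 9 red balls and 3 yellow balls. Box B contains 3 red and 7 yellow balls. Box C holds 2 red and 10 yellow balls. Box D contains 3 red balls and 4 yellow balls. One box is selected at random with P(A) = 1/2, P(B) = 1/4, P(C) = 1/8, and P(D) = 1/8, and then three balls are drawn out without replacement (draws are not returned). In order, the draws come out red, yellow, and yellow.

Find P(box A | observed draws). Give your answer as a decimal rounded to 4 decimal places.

For each hypothesis, P(data | H) works out to: P(data | box A) = (9/12)(3/11)(2/10) = 9/220; P(data | box B) = (3/10)(7/9)(6/8) = 7/40; P(data | box C) = (2/12)(10/11)(9/10) = 3/22; P(data | box D) = (3/7)(4/6)(3/5) = 6/35.
The prior-weighted likelihoods are 1/2 · 9/220 = 9/440, 1/4 · 7/40 = 7/160, 1/8 · 3/22 = 3/176, 1/8 · 6/35 = 3/140; these sum to 23/224.
By Bayes' rule, P(box A | data) = (9/440) / (23/224) = 252/1265.

0.1992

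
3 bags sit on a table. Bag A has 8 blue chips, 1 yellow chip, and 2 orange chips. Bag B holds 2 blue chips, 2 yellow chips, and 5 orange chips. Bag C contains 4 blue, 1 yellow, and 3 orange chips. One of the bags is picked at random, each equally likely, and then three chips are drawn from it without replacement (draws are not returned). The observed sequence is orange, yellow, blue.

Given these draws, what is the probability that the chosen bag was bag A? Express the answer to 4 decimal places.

0.1765

Under each hypothesis, the probability of the observed sequence is: P(data | bag A) = (2/11)(1/10)(8/9) = 0.016162; P(data | bag B) = (5/9)(2/8)(2/7) = 0.039683; P(data | bag C) = (3/8)(1/7)(4/6) = 0.035714.
Multiplying each by its prior: 1/3 · 0.016162 = 0.0053872, 1/3 · 0.039683 = 0.013228, 1/3 · 0.035714 = 0.011905; these sum to 0.030519.
Therefore the posterior P(bag A | data) = (0.0053872) / (0.030519) = 0.17652.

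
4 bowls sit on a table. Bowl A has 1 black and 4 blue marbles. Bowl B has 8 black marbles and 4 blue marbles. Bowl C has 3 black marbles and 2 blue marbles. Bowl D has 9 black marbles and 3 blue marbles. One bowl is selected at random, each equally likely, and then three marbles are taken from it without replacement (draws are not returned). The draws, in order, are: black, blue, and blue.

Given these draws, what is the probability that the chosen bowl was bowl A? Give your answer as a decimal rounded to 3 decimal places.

0.484

Under each hypothesis, the probability of the observed sequence is: P(data | bowl A) = (1/5)(4/4)(3/3) = 1/5; P(data | bowl B) = (8/12)(4/11)(3/10) = 4/55; P(data | bowl C) = (3/5)(2/4)(1/3) = 1/10; P(data | bowl D) = (9/12)(3/11)(2/10) = 9/220.
Weighting by the prior gives 1/4 · 1/5 = 1/20, 1/4 · 4/55 = 1/55, 1/4 · 1/10 = 1/40, 1/4 · 9/220 = 9/880; with total 91/880.
Therefore the posterior P(bowl A | data) = (1/20) / (91/880) = 44/91.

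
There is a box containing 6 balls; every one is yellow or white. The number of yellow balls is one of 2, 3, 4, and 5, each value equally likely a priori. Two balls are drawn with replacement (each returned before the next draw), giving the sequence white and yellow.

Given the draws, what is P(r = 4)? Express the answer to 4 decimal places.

0.2667

For each hypothesis, P(data | H) works out to: P(data | r = 2) = (4/6)(2/6) = 2/9; P(data | r = 3) = (3/6)(3/6) = 1/4; P(data | r = 4) = (2/6)(4/6) = 2/9; P(data | r = 5) = (1/6)(5/6) = 5/36.
Weighting by the prior gives 1/4 · 2/9 = 1/18, 1/4 · 1/4 = 1/16, 1/4 · 2/9 = 1/18, 1/4 · 5/36 = 5/144; summing to 5/24.
Therefore the posterior P(r = 4 | data) = (1/18) / (5/24) = 4/15.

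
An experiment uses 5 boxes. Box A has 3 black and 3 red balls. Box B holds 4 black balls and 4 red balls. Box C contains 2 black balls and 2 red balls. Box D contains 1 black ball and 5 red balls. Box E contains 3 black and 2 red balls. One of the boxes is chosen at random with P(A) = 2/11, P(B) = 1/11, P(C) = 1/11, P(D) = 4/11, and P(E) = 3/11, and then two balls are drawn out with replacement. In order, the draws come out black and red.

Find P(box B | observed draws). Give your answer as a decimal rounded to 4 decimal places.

0.1099

Under each hypothesis, the probability of the observed sequence is: P(data | box A) = (3/6)(3/6) = 0.25; P(data | box B) = (4/8)(4/8) = 0.25; P(data | box C) = (2/4)(2/4) = 0.25; P(data | box D) = (1/6)(5/6) = 0.13889; P(data | box E) = (3/5)(2/5) = 0.24.
Multiplying each by its prior: 2/11 · 0.25 = 0.045455, 1/11 · 0.25 = 0.022727, 1/11 · 0.25 = 0.022727, 4/11 · 0.13889 = 0.050505, 3/11 · 0.24 = 0.065455; with total 0.20687.
Therefore the posterior P(box B | data) = (0.022727) / (0.20687) = 0.10986.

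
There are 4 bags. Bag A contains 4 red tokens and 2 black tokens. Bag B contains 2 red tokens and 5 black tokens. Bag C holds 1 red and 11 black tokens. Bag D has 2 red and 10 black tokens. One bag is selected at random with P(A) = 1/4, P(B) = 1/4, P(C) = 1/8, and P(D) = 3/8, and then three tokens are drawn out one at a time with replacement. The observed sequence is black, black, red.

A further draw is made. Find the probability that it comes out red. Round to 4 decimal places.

0.2868

Under each hypothesis, the probability of the observed sequence is: P(data | bag A) = (2/6)(2/6)(4/6) = 0.074074; P(data | bag B) = (5/7)(5/7)(2/7) = 0.14577; P(data | bag C) = (11/12)(11/12)(1/12) = 0.070023; P(data | bag D) = (10/12)(10/12)(2/12) = 0.11574.
Multiplying each by its prior: 1/4 · 0.074074 = 0.018519, 1/4 · 0.14577 = 0.036443, 1/8 · 0.070023 = 0.0087529, 3/8 · 0.11574 = 0.043403; with total 0.10712.
The posterior is then P(bag A | data) = 0.17288, P(bag B | data) = 0.34022, P(bag C | data) = 0.081713, P(bag D | data) = 0.40519.
So P(red next | data) = Σ P(red next | H) P(H | data) = (2/3)(0.17288) + (2/7)(0.34022) + (1/12)(0.081713) + (1/6)(0.40519) = 0.2868.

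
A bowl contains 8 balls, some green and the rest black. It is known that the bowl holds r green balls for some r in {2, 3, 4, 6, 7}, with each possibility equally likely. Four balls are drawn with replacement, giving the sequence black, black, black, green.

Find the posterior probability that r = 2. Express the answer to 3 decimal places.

For each hypothesis, P(data | H) works out to: P(data | r = 2) = (6/8)(6/8)(6/8)(2/8) = 0.10547; P(data | r = 3) = (5/8)(5/8)(5/8)(3/8) = 0.091553; P(data | r = 4) = (4/8)(4/8)(4/8)(4/8) = 0.0625; P(data | r = 6) = (2/8)(2/8)(2/8)(6/8) = 0.011719; P(data | r = 7) = (1/8)(1/8)(1/8)(7/8) = 0.001709.
The prior-weighted likelihoods are 1/5 · 0.10547 = 0.021094, 1/5 · 0.091553 = 0.018311, 1/5 · 0.0625 = 0.0125, 1/5 · 0.011719 = 0.0023437, 1/5 · 0.001709 = 0.0003418; summing to 0.05459.
By Bayes' rule, P(r = 2 | data) = (0.021094) / (0.05459) = 0.3864.

0.386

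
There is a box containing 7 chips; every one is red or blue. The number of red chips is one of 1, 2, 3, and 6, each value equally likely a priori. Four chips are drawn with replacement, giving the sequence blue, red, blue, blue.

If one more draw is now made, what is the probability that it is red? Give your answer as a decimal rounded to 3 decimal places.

0.286

Under each hypothesis, the probability of the observed sequence is: P(data | r = 1) = (6/7)(1/7)(6/7)(6/7) = 0.089963; P(data | r = 2) = (5/7)(2/7)(5/7)(5/7) = 0.10412; P(data | r = 3) = (4/7)(3/7)(4/7)(4/7) = 0.079967; P(data | r = 6) = (1/7)(6/7)(1/7)(1/7) = 0.002499.
Weighting by the prior gives 1/4 · 0.089963 = 0.022491, 1/4 · 0.10412 = 0.026031, 1/4 · 0.079967 = 0.019992, 1/4 · 0.002499 = 0.00062474; with total 0.069138.
Normalising, the posterior is P(r = 1 | data) = 0.3253, P(r = 2 | data) = 0.37651, P(r = 3 | data) = 0.28916, P(r = 6 | data) = 0.0090361.
Averaging over the posterior, P(red next | data) = (1/7)(0.3253) + (2/7)(0.37651) + (3/7)(0.28916) + (6/7)(0.0090361) = 0.28571.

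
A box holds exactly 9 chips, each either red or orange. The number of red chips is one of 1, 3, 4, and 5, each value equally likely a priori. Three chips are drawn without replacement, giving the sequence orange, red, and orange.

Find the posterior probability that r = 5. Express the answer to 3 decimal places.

0.210

Under each hypothesis, the probability of the observed sequence is: P(data | r = 1) = (8/9)(1/8)(7/7) = 0.11111; P(data | r = 3) = (6/9)(3/8)(5/7) = 0.17857; P(data | r = 4) = (5/9)(4/8)(4/7) = 0.15873; P(data | r = 5) = (4/9)(5/8)(3/7) = 0.11905.
The prior-weighted likelihoods are 1/4 · 0.11111 = 0.027778, 1/4 · 0.17857 = 0.044643, 1/4 · 0.15873 = 0.039683, 1/4 · 0.11905 = 0.029762; summing to 0.14187.
So P(r = 5 | data) = (0.029762) / (0.14187) = 0.20979.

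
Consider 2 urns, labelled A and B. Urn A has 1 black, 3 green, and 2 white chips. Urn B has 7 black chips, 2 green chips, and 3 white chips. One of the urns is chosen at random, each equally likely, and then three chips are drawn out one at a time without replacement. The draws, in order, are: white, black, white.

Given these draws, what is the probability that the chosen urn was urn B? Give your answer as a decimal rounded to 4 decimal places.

0.6563

For each hypothesis, P(data | H) works out to: P(data | urn A) = (2/6)(1/5)(1/4) = 1/60; P(data | urn B) = (3/12)(7/11)(2/10) = 7/220.
Multiplying each by its prior: 1/2 · 1/60 = 1/120, 1/2 · 7/220 = 7/440; with total 4/165.
Hence P(urn B | data) = (7/440) / (4/165) = 21/32.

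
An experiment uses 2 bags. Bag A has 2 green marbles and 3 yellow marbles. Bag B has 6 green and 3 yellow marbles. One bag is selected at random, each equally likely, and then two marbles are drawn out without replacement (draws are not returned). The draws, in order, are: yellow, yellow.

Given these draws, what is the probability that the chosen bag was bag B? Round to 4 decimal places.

The likelihood of the observed sequence under each hypothesis: P(data | bag A) = (3/5)(2/4) = 3/10; P(data | bag B) = (3/9)(2/8) = 1/12.
The prior-weighted likelihoods are 1/2 · 3/10 = 3/20, 1/2 · 1/12 = 1/24; with total 23/120.
So P(bag B | data) = (1/24) / (23/120) = 5/23.

0.2174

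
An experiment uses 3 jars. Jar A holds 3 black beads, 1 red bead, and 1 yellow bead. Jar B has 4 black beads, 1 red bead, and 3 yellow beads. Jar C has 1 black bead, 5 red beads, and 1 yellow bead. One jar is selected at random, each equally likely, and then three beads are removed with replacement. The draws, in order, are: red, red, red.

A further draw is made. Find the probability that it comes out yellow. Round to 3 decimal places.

0.145

For each hypothesis, P(data | H) works out to: P(data | jar A) = (1/5)(1/5)(1/5) = 0.008; P(data | jar B) = (1/8)(1/8)(1/8) = 0.0019531; P(data | jar C) = (5/7)(5/7)(5/7) = 0.36443.
The prior-weighted likelihoods are 1/3 · 0.008 = 0.0026667, 1/3 · 0.0019531 = 0.00065104, 1/3 · 0.36443 = 0.12148; with total 0.12479.
The posterior is then P(jar A | data) = 0.021368, P(jar B | data) = 0.0052169, P(jar C | data) = 0.97341.
The predictive probability is P(yellow next | data) = (1/5)(0.021368) + (3/8)(0.0052169) + (1/7)(0.97341) = 0.14529.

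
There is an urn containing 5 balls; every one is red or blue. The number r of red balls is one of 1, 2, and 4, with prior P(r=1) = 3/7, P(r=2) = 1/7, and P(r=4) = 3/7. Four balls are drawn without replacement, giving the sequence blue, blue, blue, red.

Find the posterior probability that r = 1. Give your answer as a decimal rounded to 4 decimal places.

For each hypothesis, P(data | H) works out to: P(data | r = 1) = (4/5)(3/4)(2/3)(1/2) = 1/5; P(data | r = 2) = (3/5)(2/4)(1/3)(2/2) = 1/10; P(data | r = 4) = (1/5)(0/4) = 0.
Multiplying each by its prior: 3/7 · 1/5 = 3/35, 1/7 · 1/10 = 1/70, 3/7 · 0 = 0; these sum to 1/10.
Therefore the posterior P(r = 1 | data) = (3/35) / (1/10) = 6/7.

0.8571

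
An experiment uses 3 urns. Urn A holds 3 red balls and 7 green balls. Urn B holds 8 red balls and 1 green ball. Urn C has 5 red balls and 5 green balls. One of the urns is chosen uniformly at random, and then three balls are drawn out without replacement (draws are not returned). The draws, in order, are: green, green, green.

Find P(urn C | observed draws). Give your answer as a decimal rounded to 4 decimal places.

Under each hypothesis, the probability of the observed sequence is: P(data | urn A) = (7/10)(6/9)(5/8) = 7/24; P(data | urn B) = (1/9)(0/8) = 0; P(data | urn C) = (5/10)(4/9)(3/8) = 1/12.
Weighting by the prior gives 1/3 · 7/24 = 7/72, 1/3 · 0 = 0, 1/3 · 1/12 = 1/36; with total 1/8.
So P(urn C | data) = (1/36) / (1/8) = 2/9.

0.2222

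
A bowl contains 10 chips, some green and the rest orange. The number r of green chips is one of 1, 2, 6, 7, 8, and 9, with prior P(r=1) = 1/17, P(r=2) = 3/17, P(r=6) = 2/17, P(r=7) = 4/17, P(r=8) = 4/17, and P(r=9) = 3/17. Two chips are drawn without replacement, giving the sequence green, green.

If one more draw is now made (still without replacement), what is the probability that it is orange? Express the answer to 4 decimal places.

For each hypothesis, P(data | H) works out to: P(data | r = 1) = (1/10)(0/9) = 0; P(data | r = 2) = (2/10)(1/9) = 1/45; P(data | r = 6) = (6/10)(5/9) = 1/3; P(data | r = 7) = (7/10)(6/9) = 7/15; P(data | r = 8) = (8/10)(7/9) = 28/45; P(data | r = 9) = (9/10)(8/9) = 4/5.
Multiplying each by its prior: 1/17 · 0 = 0, 3/17 · 1/45 = 1/255, 2/17 · 1/3 = 2/51, 4/17 · 7/15 = 28/255, 4/17 · 28/45 = 112/765, 3/17 · 4/5 = 12/85; these sum to 337/765.
Dividing through by the total gives posterior P(r = 1 | data) = 0, P(r = 2 | data) = 3/337, P(r = 6 | data) = 30/337, P(r = 7 | data) = 84/337, P(r = 8 | data) = 112/337, P(r = 9 | data) = 108/337.
So P(orange next | data) = Σ P(orange next | H) P(H | data) = (1)(3/337) + (1/2)(30/337) + (3/8)(84/337) + (1/4)(112/337) + (1/8)(108/337) = 91/337.

0.2700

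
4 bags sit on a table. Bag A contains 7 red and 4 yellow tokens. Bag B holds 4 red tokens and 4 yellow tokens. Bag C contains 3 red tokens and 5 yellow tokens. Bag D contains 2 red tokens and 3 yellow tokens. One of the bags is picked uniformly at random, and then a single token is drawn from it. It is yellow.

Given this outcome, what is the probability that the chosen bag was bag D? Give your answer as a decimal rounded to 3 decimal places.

0.287

Compute the likelihood of this draw for each case: P(data | bag A) = (4/11) = 0.36364; P(data | bag B) = (4/8) = 0.5; P(data | bag C) = (5/8) = 0.625; P(data | bag D) = (3/5) = 0.6.
Multiplying each by its prior: 1/4 · 0.36364 = 0.090909, 1/4 · 0.5 = 0.125, 1/4 · 0.625 = 0.15625, 1/4 · 0.6 = 0.15; with total 0.52216.
Hence P(bag D | data) = (0.15) / (0.52216) = 0.28727.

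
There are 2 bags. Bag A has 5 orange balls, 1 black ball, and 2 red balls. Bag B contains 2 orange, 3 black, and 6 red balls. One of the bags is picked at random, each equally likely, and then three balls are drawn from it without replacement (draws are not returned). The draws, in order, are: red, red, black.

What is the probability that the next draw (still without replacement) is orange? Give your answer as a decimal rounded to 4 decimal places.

0.2961

Compute the likelihood of the observed sequence for each case: P(data | bag A) = (2/8)(1/7)(1/6) = 0.0059524; P(data | bag B) = (6/11)(5/10)(3/9) = 0.090909.
Multiplying each by its prior: 1/2 · 0.0059524 = 0.0029762, 1/2 · 0.090909 = 0.045455; summing to 0.048431.
Dividing through by the total gives posterior P(bag A | data) = 0.061453, P(bag B | data) = 0.93855.
The predictive probability is P(orange next | data) = (1)(0.061453) + (1/4)(0.93855) = 0.29609.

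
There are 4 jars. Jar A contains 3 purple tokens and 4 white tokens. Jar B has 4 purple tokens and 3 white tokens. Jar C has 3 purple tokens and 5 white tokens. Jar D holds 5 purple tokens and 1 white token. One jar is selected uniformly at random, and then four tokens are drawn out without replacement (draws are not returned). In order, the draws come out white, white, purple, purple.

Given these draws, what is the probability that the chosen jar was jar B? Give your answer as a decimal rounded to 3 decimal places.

0.353

Compute the likelihood of the observed sequence for each case: P(data | jar A) = (4/7)(3/6)(3/5)(2/4) = 3/35; P(data | jar B) = (3/7)(2/6)(4/5)(3/4) = 3/35; P(data | jar C) = (5/8)(4/7)(3/6)(2/5) = 1/14; P(data | jar D) = (1/6)(0/5) = 0.
The prior-weighted likelihoods are 1/4 · 3/35 = 3/140, 1/4 · 3/35 = 3/140, 1/4 · 1/14 = 1/56, 1/4 · 0 = 0; these sum to 17/280.
By Bayes' rule, P(jar B | data) = (3/140) / (17/280) = 6/17.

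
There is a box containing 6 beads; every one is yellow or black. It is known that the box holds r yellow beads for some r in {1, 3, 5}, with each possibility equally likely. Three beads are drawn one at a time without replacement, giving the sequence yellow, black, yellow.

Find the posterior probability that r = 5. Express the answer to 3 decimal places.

The likelihood of the observed sequence under each hypothesis: P(data | r = 1) = (1/6)(5/5)(0/4) = 0; P(data | r = 3) = (3/6)(3/5)(2/4) = 3/20; P(data | r = 5) = (5/6)(1/5)(4/4) = 1/6.
The prior-weighted likelihoods are 1/3 · 0 = 0, 1/3 · 3/20 = 1/20, 1/3 · 1/6 = 1/18; these sum to 19/180.
Therefore the posterior P(r = 5 | data) = (1/18) / (19/180) = 10/19.

0.526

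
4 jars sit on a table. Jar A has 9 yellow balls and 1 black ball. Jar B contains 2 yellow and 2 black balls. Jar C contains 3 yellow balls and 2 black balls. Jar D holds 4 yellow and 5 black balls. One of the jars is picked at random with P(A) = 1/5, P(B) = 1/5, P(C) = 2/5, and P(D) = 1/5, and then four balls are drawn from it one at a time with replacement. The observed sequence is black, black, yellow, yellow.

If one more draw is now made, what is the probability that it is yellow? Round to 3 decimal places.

0.546

Under each hypothesis, the probability of the observed sequence is: P(data | jar A) = (1/10)(1/10)(9/10)(9/10) = 0.0081; P(data | jar B) = (2/4)(2/4)(2/4)(2/4) = 0.0625; P(data | jar C) = (2/5)(2/5)(3/5)(3/5) = 0.0576; P(data | jar D) = (5/9)(5/9)(4/9)(4/9) = 0.060966.
The prior-weighted likelihoods are 1/5 · 0.0081 = 0.00162, 1/5 · 0.0625 = 0.0125, 2/5 · 0.0576 = 0.02304, 1/5 · 0.060966 = 0.012193; summing to 0.049353.
The posterior is then P(jar A | data) = 0.032825, P(jar B | data) = 0.25328, P(jar C | data) = 0.46684, P(jar D | data) = 0.24706.
Averaging over the posterior, P(yellow next | data) = (9/10)(0.032825) + (1/2)(0.25328) + (3/5)(0.46684) + (4/9)(0.24706) = 0.54609.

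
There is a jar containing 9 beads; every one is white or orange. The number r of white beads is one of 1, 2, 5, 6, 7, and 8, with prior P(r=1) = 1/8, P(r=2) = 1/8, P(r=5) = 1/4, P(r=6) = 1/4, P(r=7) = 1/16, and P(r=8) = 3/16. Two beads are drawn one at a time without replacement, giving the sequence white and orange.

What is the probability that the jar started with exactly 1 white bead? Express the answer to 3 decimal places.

0.068

The likelihood of the observed sequence under each hypothesis: P(data | r = 1) = (1/9)(8/8) = 1/9; P(data | r = 2) = (2/9)(7/8) = 7/36; P(data | r = 5) = (5/9)(4/8) = 5/18; P(data | r = 6) = (6/9)(3/8) = 1/4; P(data | r = 7) = (7/9)(2/8) = 7/36; P(data | r = 8) = (8/9)(1/8) = 1/9.
Multiplying each by its prior: 1/8 · 1/9 = 1/72, 1/8 · 7/36 = 7/288, 1/4 · 5/18 = 5/72, 1/4 · 1/4 = 1/16, 1/16 · 7/36 = 7/576, 3/16 · 1/9 = 1/48; with total 13/64.
So P(r = 1 | data) = (1/72) / (13/64) = 8/117.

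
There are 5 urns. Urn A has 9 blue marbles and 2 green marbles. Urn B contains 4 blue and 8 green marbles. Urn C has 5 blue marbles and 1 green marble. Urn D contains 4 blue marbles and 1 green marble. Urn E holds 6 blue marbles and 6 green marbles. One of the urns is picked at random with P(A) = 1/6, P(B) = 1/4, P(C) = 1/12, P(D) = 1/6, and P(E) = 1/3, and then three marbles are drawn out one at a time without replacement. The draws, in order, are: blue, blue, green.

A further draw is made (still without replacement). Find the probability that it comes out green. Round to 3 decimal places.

The likelihood of the observed sequence under each hypothesis: P(data | urn A) = (9/11)(8/10)(2/9) = 8/55; P(data | urn B) = (4/12)(3/11)(8/10) = 4/55; P(data | urn C) = (5/6)(4/5)(1/4) = 1/6; P(data | urn D) = (4/5)(3/4)(1/3) = 1/5; P(data | urn E) = (6/12)(5/11)(6/10) = 3/22.
The prior-weighted likelihoods are 1/6 · 8/55 = 4/165, 1/4 · 4/55 = 1/55, 1/12 · 1/6 = 1/72, 1/6 · 1/5 = 1/30, 1/3 · 3/22 = 1/22; with total 107/792.
Normalising, the posterior is P(urn A | data) = 96/535, P(urn B | data) = 72/535, P(urn C | data) = 11/107, P(urn D | data) = 132/535, P(urn E | data) = 36/107.
So P(green next | data) = Σ P(green next | H) P(H | data) = (1/8)(96/535) + (7/9)(72/535) + (0)(11/107) + (0)(132/535) + (5/9)(36/107) = 168/535.

0.314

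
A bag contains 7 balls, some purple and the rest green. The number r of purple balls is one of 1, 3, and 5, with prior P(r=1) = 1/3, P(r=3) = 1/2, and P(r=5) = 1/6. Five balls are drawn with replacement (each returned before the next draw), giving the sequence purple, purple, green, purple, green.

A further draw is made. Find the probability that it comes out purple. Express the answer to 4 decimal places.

The likelihood of the observed sequence under each hypothesis: P(data | r = 1) = (1/7)(1/7)(6/7)(1/7)(6/7) = 0.002142; P(data | r = 3) = (3/7)(3/7)(4/7)(3/7)(4/7) = 0.025704; P(data | r = 5) = (5/7)(5/7)(2/7)(5/7)(2/7) = 0.02975.
The prior-weighted likelihoods are 1/3 · 0.002142 = 0.00071399, 1/2 · 0.025704 = 0.012852, 1/6 · 0.02975 = 0.0049583; these sum to 0.018524.
The posterior is then P(r = 1 | data) = 0.038544, P(r = 3 | data) = 0.69379, P(r = 5 | data) = 0.26767.
So P(purple next | data) = Σ P(purple next | H) P(H | data) = (1/7)(0.038544) + (3/7)(0.69379) + (5/7)(0.26767) = 0.49403.

0.4940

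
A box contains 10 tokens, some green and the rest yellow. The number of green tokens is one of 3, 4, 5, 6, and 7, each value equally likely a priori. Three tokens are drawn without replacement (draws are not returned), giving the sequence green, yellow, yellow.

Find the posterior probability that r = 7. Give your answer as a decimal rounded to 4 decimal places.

0.0913

Compute the likelihood of the observed sequence for each case: P(data | r = 3) = (3/10)(7/9)(6/8) = 7/40; P(data | r = 4) = (4/10)(6/9)(5/8) = 1/6; P(data | r = 5) = (5/10)(5/9)(4/8) = 5/36; P(data | r = 6) = (6/10)(4/9)(3/8) = 1/10; P(data | r = 7) = (7/10)(3/9)(2/8) = 7/120.
Multiplying each by its prior: 1/5 · 7/40 = 7/200, 1/5 · 1/6 = 1/30, 1/5 · 5/36 = 1/36, 1/5 · 1/10 = 1/50, 1/5 · 7/120 = 7/600; with total 23/180.
Therefore the posterior P(r = 7 | data) = (7/600) / (23/180) = 21/230.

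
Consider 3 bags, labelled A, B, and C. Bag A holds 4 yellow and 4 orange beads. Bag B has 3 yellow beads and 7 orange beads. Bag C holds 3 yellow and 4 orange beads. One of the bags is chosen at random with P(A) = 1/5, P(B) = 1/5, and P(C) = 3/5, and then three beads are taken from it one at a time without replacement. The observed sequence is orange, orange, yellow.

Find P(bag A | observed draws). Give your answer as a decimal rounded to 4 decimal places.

0.1717

The likelihood of the observed sequence under each hypothesis: P(data | bag A) = (4/8)(3/7)(4/6) = 0.14286; P(data | bag B) = (7/10)(6/9)(3/8) = 0.175; P(data | bag C) = (4/7)(3/6)(3/5) = 0.17143.
Multiplying each by its prior: 1/5 · 0.14286 = 0.028571, 1/5 · 0.175 = 0.035, 3/5 · 0.17143 = 0.10286; with total 0.16643.
Hence P(bag A | data) = (0.028571) / (0.16643) = 0.17167.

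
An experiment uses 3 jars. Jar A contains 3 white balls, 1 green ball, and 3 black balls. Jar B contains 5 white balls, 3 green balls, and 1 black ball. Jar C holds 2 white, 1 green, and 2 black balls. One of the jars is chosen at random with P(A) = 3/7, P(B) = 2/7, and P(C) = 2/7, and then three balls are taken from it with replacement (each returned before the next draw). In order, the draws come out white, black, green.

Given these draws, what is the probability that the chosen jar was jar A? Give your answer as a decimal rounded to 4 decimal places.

0.4281

Compute the likelihood of the observed sequence for each case: P(data | jar A) = (3/7)(3/7)(1/7) = 0.026239; P(data | jar B) = (5/9)(1/9)(3/9) = 0.020576; P(data | jar C) = (2/5)(2/5)(1/5) = 0.032.
The prior-weighted likelihoods are 3/7 · 0.026239 = 0.011245, 2/7 · 0.020576 = 0.0058789, 2/7 · 0.032 = 0.0091429; with total 0.026267.
Therefore the posterior P(jar A | data) = (0.011245) / (0.026267) = 0.42811.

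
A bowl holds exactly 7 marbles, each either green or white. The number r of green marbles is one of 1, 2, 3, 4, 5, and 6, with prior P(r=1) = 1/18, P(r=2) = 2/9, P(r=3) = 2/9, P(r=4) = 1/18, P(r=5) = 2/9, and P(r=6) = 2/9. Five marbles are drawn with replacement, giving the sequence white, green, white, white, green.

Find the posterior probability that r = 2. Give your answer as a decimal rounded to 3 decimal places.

0.339

The likelihood of the observed sequence under each hypothesis: P(data | r = 1) = (6/7)(1/7)(6/7)(6/7)(1/7) = 0.012852; P(data | r = 2) = (5/7)(2/7)(5/7)(5/7)(2/7) = 0.02975; P(data | r = 3) = (4/7)(3/7)(4/7)(4/7)(3/7) = 0.034271; P(data | r = 4) = (3/7)(4/7)(3/7)(3/7)(4/7) = 0.025704; P(data | r = 5) = (2/7)(5/7)(2/7)(2/7)(5/7) = 0.0119; P(data | r = 6) = (1/7)(6/7)(1/7)(1/7)(6/7) = 0.002142.
The prior-weighted likelihoods are 1/18 · 0.012852 = 0.00071399, 2/9 · 0.02975 = 0.006611, 2/9 · 0.034271 = 0.0076159, 1/18 · 0.025704 = 0.001428, 2/9 · 0.0119 = 0.0026444, 2/9 · 0.002142 = 0.00047599; these sum to 0.019489.
By Bayes' rule, P(r = 2 | data) = (0.006611) / (0.019489) = 0.33921.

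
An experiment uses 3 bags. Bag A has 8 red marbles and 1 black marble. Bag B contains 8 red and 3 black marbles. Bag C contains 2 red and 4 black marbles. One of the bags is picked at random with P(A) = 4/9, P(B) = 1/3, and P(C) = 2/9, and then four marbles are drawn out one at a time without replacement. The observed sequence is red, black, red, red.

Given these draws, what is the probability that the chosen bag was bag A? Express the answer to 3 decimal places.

0.538

For each hypothesis, P(data | H) works out to: P(data | bag A) = (8/9)(1/8)(7/7)(6/6) = 0.11111; P(data | bag B) = (8/11)(3/10)(7/9)(6/8) = 0.12727; P(data | bag C) = (2/6)(4/5)(1/4)(0/3) = 0.
Weighting by the prior gives 4/9 · 0.11111 = 0.049383, 1/3 · 0.12727 = 0.042424, 2/9 · 0 = 0; summing to 0.091807.
Hence P(bag A | data) = (0.049383) / (0.091807) = 0.5379.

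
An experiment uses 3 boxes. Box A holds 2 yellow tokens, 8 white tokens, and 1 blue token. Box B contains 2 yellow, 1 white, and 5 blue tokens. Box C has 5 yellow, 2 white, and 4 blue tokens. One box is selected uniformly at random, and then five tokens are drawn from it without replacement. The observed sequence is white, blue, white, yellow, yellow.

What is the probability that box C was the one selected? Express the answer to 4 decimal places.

Compute the likelihood of the observed sequence for each case: P(data | box A) = (8/11)(1/10)(7/9)(2/8)(1/7) = 0.0020202; P(data | box B) = (1/8)(5/7)(0/6) = 0; P(data | box C) = (2/11)(4/10)(1/9)(5/8)(4/7) = 0.002886.
The prior-weighted likelihoods are 1/3 · 0.0020202 = 0.0006734, 1/3 · 0 = 0, 1/3 · 0.002886 = 0.000962; summing to 0.0016354.
Hence P(box C | data) = (0.000962) / (0.0016354) = 0.58824.

0.5882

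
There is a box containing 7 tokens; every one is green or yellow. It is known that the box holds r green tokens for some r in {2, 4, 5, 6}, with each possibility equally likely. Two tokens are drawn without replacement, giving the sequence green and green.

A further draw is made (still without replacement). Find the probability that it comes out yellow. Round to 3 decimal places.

Under each hypothesis, the probability of the observed sequence is: P(data | r = 2) = (2/7)(1/6) = 1/21; P(data | r = 4) = (4/7)(3/6) = 2/7; P(data | r = 5) = (5/7)(4/6) = 10/21; P(data | r = 6) = (6/7)(5/6) = 5/7.
Weighting by the prior gives 1/4 · 1/21 = 1/84, 1/4 · 2/7 = 1/14, 1/4 · 10/21 = 5/42, 1/4 · 5/7 = 5/28; these sum to 8/21.
Dividing through by the total gives posterior P(r = 2 | data) = 1/32, P(r = 4 | data) = 3/16, P(r = 5 | data) = 5/16, P(r = 6 | data) = 15/32.
So P(yellow next | data) = Σ P(yellow next | H) P(H | data) = (1)(1/32) + (3/5)(3/16) + (2/5)(5/16) + (1/5)(15/32) = 29/80.

0.363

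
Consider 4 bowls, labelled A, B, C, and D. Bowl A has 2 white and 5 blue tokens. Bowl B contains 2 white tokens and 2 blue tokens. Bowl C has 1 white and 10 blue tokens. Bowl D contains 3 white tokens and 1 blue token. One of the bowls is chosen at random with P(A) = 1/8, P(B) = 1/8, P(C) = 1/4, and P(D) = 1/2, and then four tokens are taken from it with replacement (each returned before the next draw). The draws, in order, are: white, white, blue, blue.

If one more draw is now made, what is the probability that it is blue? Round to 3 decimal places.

Under each hypothesis, the probability of the observed sequence is: P(data | bowl A) = (2/7)(2/7)(5/7)(5/7) = 0.041649; P(data | bowl B) = (2/4)(2/4)(2/4)(2/4) = 0.0625; P(data | bowl C) = (1/11)(1/11)(10/11)(10/11) = 0.0068301; P(data | bowl D) = (3/4)(3/4)(1/4)(1/4) = 0.035156.
The prior-weighted likelihoods are 1/8 · 0.041649 = 0.0052062, 1/8 · 0.0625 = 0.0078125, 1/4 · 0.0068301 = 0.0017075, 1/2 · 0.035156 = 0.017578; these sum to 0.032304.
The posterior is then P(bowl A | data) = 0.16116, P(bowl B | data) = 0.24184, P(bowl C | data) = 0.052858, P(bowl D | data) = 0.54414.
The predictive probability is P(blue next | data) = (5/7)(0.16116) + (1/2)(0.24184) + (10/11)(0.052858) + (1/4)(0.54414) = 0.42012.

0.420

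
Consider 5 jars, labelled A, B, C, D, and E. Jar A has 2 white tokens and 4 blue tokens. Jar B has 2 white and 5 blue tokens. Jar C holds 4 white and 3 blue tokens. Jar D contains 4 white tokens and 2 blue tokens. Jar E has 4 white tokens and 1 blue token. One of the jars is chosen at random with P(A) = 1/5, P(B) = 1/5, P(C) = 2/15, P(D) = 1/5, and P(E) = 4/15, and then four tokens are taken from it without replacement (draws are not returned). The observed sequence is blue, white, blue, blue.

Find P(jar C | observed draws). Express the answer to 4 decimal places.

For each hypothesis, P(data | H) works out to: P(data | jar A) = (4/6)(2/5)(3/4)(2/3) = 2/15; P(data | jar B) = (5/7)(2/6)(4/5)(3/4) = 1/7; P(data | jar C) = (3/7)(4/6)(2/5)(1/4) = 1/35; P(data | jar D) = (2/6)(4/5)(1/4)(0/3) = 0; P(data | jar E) = (1/5)(4/4)(0/3) = 0.
Multiplying each by its prior: 1/5 · 2/15 = 2/75, 1/5 · 1/7 = 1/35, 2/15 · 1/35 = 2/525, 1/5 · 0 = 0, 4/15 · 0 = 0; summing to 31/525.
So P(jar C | data) = (2/525) / (31/525) = 2/31.

0.0645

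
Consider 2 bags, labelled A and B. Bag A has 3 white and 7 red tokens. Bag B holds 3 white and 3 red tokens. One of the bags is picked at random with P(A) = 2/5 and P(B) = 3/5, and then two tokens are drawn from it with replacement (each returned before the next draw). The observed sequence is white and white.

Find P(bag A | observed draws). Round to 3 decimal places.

0.194

The likelihood of the observed sequence under each hypothesis: P(data | bag A) = (3/10)(3/10) = 9/100; P(data | bag B) = (3/6)(3/6) = 1/4.
Weighting by the prior gives 2/5 · 9/100 = 9/250, 3/5 · 1/4 = 3/20; with total 93/500.
Hence P(bag A | data) = (9/250) / (93/500) = 6/31.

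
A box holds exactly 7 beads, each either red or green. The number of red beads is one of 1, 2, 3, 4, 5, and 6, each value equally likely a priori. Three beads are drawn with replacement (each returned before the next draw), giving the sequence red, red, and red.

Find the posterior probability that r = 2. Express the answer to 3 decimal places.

Under each hypothesis, the probability of the observed sequence is: P(data | r = 1) = (1/7)(1/7)(1/7) = 0.0029155; P(data | r = 2) = (2/7)(2/7)(2/7) = 0.023324; P(data | r = 3) = (3/7)(3/7)(3/7) = 0.078717; P(data | r = 4) = (4/7)(4/7)(4/7) = 0.18659; P(data | r = 5) = (5/7)(5/7)(5/7) = 0.36443; P(data | r = 6) = (6/7)(6/7)(6/7) = 0.62974.
The prior-weighted likelihoods are 1/6 · 0.0029155 = 0.00048591, 1/6 · 0.023324 = 0.0038873, 1/6 · 0.078717 = 0.01312, 1/6 · 0.18659 = 0.031098, 1/6 · 0.36443 = 0.060739, 1/6 · 0.62974 = 0.10496; summing to 0.21429.
By Bayes' rule, P(r = 2 | data) = (0.0038873) / (0.21429) = 0.018141.

0.018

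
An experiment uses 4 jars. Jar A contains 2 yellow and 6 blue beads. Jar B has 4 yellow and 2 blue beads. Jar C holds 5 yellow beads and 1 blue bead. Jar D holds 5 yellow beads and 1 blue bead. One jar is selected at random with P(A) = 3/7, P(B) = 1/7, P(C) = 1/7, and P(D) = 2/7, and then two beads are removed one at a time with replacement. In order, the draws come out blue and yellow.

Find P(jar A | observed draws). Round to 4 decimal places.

0.4682

Under each hypothesis, the probability of the observed sequence is: P(data | jar A) = (6/8)(2/8) = 0.1875; P(data | jar B) = (2/6)(4/6) = 0.22222; P(data | jar C) = (1/6)(5/6) = 0.13889; P(data | jar D) = (1/6)(5/6) = 0.13889.
Multiplying each by its prior: 3/7 · 0.1875 = 0.080357, 1/7 · 0.22222 = 0.031746, 1/7 · 0.13889 = 0.019841, 2/7 · 0.13889 = 0.039683; with total 0.17163.
Therefore the posterior P(jar A | data) = (0.080357) / (0.17163) = 0.46821.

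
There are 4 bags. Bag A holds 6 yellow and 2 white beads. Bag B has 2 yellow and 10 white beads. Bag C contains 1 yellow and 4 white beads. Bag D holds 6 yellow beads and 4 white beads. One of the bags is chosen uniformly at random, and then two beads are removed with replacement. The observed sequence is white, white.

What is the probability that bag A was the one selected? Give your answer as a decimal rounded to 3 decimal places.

0.040

The likelihood of the observed sequence under each hypothesis: P(data | bag A) = (2/8)(2/8) = 0.0625; P(data | bag B) = (10/12)(10/12) = 0.69444; P(data | bag C) = (4/5)(4/5) = 0.64; P(data | bag D) = (4/10)(4/10) = 0.16.
Multiplying each by its prior: 1/4 · 0.0625 = 0.015625, 1/4 · 0.69444 = 0.17361, 1/4 · 0.64 = 0.16, 1/4 · 0.16 = 0.04; summing to 0.38924.
So P(bag A | data) = (0.015625) / (0.38924) = 0.040143.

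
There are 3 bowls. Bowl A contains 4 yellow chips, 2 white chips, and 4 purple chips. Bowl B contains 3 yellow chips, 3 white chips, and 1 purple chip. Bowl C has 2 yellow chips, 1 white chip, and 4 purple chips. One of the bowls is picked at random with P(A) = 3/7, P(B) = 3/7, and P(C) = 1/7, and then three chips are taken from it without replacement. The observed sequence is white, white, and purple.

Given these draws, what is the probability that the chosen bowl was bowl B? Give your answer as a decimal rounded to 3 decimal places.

0.720

The likelihood of the observed sequence under each hypothesis: P(data | bowl A) = (2/10)(1/9)(4/8) = 1/90; P(data | bowl B) = (3/7)(2/6)(1/5) = 1/35; P(data | bowl C) = (1/7)(0/6) = 0.
Multiplying each by its prior: 3/7 · 1/90 = 1/210, 3/7 · 1/35 = 3/245, 1/7 · 0 = 0; with total 5/294.
So P(bowl B | data) = (3/245) / (5/294) = 18/25.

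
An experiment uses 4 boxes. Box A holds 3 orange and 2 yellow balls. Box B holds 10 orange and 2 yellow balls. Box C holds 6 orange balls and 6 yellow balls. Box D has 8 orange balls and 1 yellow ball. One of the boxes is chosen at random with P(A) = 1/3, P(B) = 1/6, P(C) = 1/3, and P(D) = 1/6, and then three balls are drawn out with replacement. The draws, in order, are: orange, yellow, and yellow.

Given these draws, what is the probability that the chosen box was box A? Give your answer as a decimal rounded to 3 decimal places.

Under each hypothesis, the probability of the observed sequence is: P(data | box A) = (3/5)(2/5)(2/5) = 0.096; P(data | box B) = (10/12)(2/12)(2/12) = 0.023148; P(data | box C) = (6/12)(6/12)(6/12) = 0.125; P(data | box D) = (8/9)(1/9)(1/9) = 0.010974.
Multiplying each by its prior: 1/3 · 0.096 = 0.032, 1/6 · 0.023148 = 0.003858, 1/3 · 0.125 = 0.041667, 1/6 · 0.010974 = 0.001829; with total 0.079354.
By Bayes' rule, P(box A | data) = (0.032) / (0.079354) = 0.40326.

0.403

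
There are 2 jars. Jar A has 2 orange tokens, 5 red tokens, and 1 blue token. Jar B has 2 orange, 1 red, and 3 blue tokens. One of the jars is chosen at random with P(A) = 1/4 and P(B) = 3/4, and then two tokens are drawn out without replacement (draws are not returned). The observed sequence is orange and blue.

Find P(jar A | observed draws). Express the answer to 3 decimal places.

Under each hypothesis, the probability of the observed sequence is: P(data | jar A) = (2/8)(1/7) = 1/28; P(data | jar B) = (2/6)(3/5) = 1/5.
Weighting by the prior gives 1/4 · 1/28 = 1/112, 3/4 · 1/5 = 3/20; with total 89/560.
So P(jar A | data) = (1/112) / (89/560) = 5/89.

0.056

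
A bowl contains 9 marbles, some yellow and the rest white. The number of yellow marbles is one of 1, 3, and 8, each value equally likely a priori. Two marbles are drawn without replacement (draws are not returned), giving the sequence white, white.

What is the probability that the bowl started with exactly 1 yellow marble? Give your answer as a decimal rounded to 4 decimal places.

0.6512

For each hypothesis, P(data | H) works out to: P(data | r = 1) = (8/9)(7/8) = 7/9; P(data | r = 3) = (6/9)(5/8) = 5/12; P(data | r = 8) = (1/9)(0/8) = 0.
Multiplying each by its prior: 1/3 · 7/9 = 7/27, 1/3 · 5/12 = 5/36, 1/3 · 0 = 0; with total 43/108.
Therefore the posterior P(r = 1 | data) = (7/27) / (43/108) = 28/43.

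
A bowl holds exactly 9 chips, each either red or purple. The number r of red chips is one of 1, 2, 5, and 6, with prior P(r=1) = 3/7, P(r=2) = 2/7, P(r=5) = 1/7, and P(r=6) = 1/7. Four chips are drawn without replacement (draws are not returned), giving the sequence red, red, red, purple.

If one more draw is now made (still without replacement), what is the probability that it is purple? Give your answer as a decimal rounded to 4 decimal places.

0.4800

Under each hypothesis, the probability of the observed sequence is: P(data | r = 1) = (1/9)(0/8) = 0; P(data | r = 2) = (2/9)(1/8)(0/7) = 0; P(data | r = 5) = (5/9)(4/8)(3/7)(4/6) = 5/63; P(data | r = 6) = (6/9)(5/8)(4/7)(3/6) = 5/42.
The prior-weighted likelihoods are 3/7 · 0 = 0, 2/7 · 0 = 0, 1/7 · 5/63 = 5/441, 1/7 · 5/42 = 5/294; with total 25/882.
Dividing through by the total gives posterior P(r = 1 | data) = 0, P(r = 2 | data) = 0, P(r = 5 | data) = 2/5, P(r = 6 | data) = 3/5.
The predictive probability is P(purple next | data) = (3/5)(2/5) + (2/5)(3/5) = 12/25.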